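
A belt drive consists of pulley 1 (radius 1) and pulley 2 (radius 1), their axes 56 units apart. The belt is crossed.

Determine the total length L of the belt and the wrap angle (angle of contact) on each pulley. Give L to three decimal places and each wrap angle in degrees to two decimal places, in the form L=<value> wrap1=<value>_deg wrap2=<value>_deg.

L=118.355 wrap1=184.09_deg wrap2=184.09_deg

crossed belt: β = asin((r1+r2)/C) = asin(2/56) = 2.0467°
wrap1 = wrap2 = π + 2β = 184.0934°
tangent length = C·cosβ = 55.9643
L = (r1+r2)·wrap + 2·C·cosβ = 2·3.2130 + 2·55.9643 = 118.3546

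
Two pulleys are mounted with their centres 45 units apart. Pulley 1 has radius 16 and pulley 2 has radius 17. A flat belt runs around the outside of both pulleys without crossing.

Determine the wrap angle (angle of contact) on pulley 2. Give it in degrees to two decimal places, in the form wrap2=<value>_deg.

open belt: β = asin((r2−r1)/C) = asin(1/45) = 1.2733°
wrap1 = π − 2β = 177.4533°
wrap2 = π + 2β = 182.5467°

wrap2=182.55_deg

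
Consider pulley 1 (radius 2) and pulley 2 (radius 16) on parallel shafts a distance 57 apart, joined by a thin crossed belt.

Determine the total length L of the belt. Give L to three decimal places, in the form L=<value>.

L=176.282

crossed belt: β = asin((r1+r2)/C) = asin(18/57) = 18.4085°
wrap1 = wrap2 = π + 2β = 216.8170°
tangent length = C·cosβ = 54.0833
L = (r1+r2)·wrap + 2·C·cosβ = 18·3.7842 + 2·54.0833 = 176.2816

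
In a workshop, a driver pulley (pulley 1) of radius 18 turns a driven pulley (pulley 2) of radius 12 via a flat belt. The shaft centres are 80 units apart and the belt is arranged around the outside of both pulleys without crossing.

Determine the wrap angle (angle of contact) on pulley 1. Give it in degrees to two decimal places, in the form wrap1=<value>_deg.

wrap1=188.60_deg

open belt: β = asin((r2−r1)/C) = asin(-6/80) = -4.3012°
wrap1 = π − 2β = 188.6024°
wrap2 = π + 2β = 171.3976°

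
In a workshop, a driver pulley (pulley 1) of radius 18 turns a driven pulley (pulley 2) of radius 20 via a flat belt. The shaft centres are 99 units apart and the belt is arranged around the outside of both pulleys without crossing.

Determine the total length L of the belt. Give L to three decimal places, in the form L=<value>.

open belt: β = asin((r2−r1)/C) = asin(2/99) = 1.1576°
wrap1 = π − 2β = 177.6849°
wrap2 = π + 2β = 182.3151°
tangent length = C·cosβ = 98.9798
L = r1·wrap1 + r2·wrap2 + 2·C·cosβ = 18·3.1012 + 20·3.1820 + 2·98.9798 = 317.4209

L=317.421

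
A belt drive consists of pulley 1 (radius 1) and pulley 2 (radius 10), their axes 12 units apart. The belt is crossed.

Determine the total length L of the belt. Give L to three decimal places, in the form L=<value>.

L=69.662

crossed belt: β = asin((r1+r2)/C) = asin(11/12) = 66.4435°
wrap1 = wrap2 = π + 2β = 312.8871°
tangent length = C·cosβ = 4.7958
L = (r1+r2)·wrap + 2·C·cosβ = 11·5.4609 + 2·4.7958 = 69.6617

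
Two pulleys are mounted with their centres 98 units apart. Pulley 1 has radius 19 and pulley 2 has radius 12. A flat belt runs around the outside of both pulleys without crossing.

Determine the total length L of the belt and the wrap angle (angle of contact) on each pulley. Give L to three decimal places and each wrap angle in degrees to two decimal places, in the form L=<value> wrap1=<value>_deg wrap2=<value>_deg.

L=293.890 wrap1=188.19_deg wrap2=171.81_deg

open belt: β = asin((r2−r1)/C) = asin(-7/98) = -4.0960°
wrap1 = π − 2β = 188.1921°
wrap2 = π + 2β = 171.8079°
tangent length = C·cosβ = 97.7497
L = r1·wrap1 + r2·wrap2 + 2·C·cosβ = 19·3.2846 + 12·2.9986 + 2·97.7497 = 293.8896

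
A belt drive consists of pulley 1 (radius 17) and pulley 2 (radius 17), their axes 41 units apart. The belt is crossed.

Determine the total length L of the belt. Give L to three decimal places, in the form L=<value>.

crossed belt: β = asin((r1+r2)/C) = asin(34/41) = 56.0236°
wrap1 = wrap2 = π + 2β = 292.0473°
tangent length = C·cosβ = 22.9129
L = (r1+r2)·wrap + 2·C·cosβ = 34·5.0972 + 2·22.9129 = 219.1301

L=219.130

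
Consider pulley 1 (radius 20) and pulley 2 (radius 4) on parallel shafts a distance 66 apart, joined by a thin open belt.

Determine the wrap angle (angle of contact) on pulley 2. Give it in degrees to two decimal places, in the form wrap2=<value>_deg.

wrap2=151.94_deg

open belt: β = asin((r2−r1)/C) = asin(-16/66) = -14.0297°
wrap1 = π − 2β = 208.0593°
wrap2 = π + 2β = 151.9407°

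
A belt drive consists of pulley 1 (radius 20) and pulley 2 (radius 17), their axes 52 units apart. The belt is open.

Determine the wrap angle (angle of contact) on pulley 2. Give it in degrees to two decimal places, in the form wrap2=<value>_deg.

open belt: β = asin((r2−r1)/C) = asin(-3/52) = -3.3074°
wrap1 = π − 2β = 186.6147°
wrap2 = π + 2β = 173.3853°

wrap2=173.39_deg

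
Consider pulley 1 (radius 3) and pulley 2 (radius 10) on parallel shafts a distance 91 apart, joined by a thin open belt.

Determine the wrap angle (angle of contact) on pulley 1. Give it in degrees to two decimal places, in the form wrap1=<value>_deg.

open belt: β = asin((r2−r1)/C) = asin(7/91) = 4.4117°
wrap1 = π − 2β = 171.1765°
wrap2 = π + 2β = 188.8235°

wrap1=171.18_deg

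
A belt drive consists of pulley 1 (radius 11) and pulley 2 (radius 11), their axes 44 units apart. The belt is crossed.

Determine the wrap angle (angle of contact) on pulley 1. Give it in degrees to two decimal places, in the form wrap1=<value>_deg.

wrap1=240.00_deg

crossed belt: β = asin((r1+r2)/C) = asin(22/44) = 30.0000°
wrap1 = wrap2 = π + 2β = 240.0000°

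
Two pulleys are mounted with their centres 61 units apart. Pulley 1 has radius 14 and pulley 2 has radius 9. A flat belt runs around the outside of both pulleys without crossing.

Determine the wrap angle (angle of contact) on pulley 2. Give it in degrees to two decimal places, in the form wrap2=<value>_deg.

open belt: β = asin((r2−r1)/C) = asin(-5/61) = -4.7017°
wrap1 = π − 2β = 189.4033°
wrap2 = π + 2β = 170.5967°

wrap2=170.60_deg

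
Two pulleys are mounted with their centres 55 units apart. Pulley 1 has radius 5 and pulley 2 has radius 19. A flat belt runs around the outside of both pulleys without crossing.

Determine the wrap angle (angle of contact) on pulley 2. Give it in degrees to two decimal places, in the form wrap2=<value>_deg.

wrap2=209.49_deg

open belt: β = asin((r2−r1)/C) = asin(14/55) = 14.7467°
wrap1 = π − 2β = 150.5067°
wrap2 = π + 2β = 209.4933°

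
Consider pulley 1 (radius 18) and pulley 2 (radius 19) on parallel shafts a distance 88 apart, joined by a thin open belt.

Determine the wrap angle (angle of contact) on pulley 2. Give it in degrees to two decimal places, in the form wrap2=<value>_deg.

open belt: β = asin((r2−r1)/C) = asin(1/88) = 0.6511°
wrap1 = π − 2β = 178.6978°
wrap2 = π + 2β = 181.3022°

wrap2=181.30_deg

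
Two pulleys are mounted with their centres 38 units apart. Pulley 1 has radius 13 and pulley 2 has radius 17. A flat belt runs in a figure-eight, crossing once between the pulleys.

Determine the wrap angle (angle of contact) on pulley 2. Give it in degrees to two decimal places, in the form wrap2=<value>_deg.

wrap2=284.27_deg

crossed belt: β = asin((r1+r2)/C) = asin(30/38) = 52.1364°
wrap1 = wrap2 = π + 2β = 284.2727°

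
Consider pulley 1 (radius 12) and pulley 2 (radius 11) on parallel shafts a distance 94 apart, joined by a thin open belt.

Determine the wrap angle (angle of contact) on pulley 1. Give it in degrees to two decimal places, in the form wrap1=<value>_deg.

open belt: β = asin((r2−r1)/C) = asin(-1/94) = -0.6095°
wrap1 = π − 2β = 181.2191°
wrap2 = π + 2β = 178.7809°

wrap1=181.22_deg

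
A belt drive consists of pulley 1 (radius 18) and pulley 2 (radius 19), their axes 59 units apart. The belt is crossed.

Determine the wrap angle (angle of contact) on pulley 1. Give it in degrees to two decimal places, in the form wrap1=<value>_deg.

wrap1=257.68_deg

crossed belt: β = asin((r1+r2)/C) = asin(37/59) = 38.8379°
wrap1 = wrap2 = π + 2β = 257.6757°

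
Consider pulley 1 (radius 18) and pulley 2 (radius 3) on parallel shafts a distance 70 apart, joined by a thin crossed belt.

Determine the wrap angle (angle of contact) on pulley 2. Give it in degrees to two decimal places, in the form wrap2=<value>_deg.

wrap2=214.92_deg

crossed belt: β = asin((r1+r2)/C) = asin(21/70) = 17.4576°
wrap1 = wrap2 = π + 2β = 214.9152°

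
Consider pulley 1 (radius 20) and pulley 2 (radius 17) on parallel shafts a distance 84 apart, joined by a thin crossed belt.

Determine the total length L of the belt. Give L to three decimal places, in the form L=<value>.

crossed belt: β = asin((r1+r2)/C) = asin(37/84) = 26.1343°
wrap1 = wrap2 = π + 2β = 232.2685°
tangent length = C·cosβ = 75.4122
L = (r1+r2)·wrap + 2·C·cosβ = 37·4.0539 + 2·75.4122 = 300.8169

L=300.817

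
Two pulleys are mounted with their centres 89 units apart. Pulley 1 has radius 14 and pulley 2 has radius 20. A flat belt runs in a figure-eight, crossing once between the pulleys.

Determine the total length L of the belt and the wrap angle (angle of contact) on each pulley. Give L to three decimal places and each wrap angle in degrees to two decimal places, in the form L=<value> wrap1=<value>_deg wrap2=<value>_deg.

crossed belt: β = asin((r1+r2)/C) = asin(34/89) = 22.4590°
wrap1 = wrap2 = π + 2β = 224.9180°
tangent length = C·cosβ = 82.2496
L = (r1+r2)·wrap + 2·C·cosβ = 34·3.9256 + 2·82.2496 = 297.9683

L=297.968 wrap1=224.92_deg wrap2=224.92_deg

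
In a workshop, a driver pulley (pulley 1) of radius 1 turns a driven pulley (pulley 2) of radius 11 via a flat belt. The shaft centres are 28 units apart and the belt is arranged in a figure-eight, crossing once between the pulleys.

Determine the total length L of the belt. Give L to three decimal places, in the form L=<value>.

crossed belt: β = asin((r1+r2)/C) = asin(12/28) = 25.3769°
wrap1 = wrap2 = π + 2β = 230.7539°
tangent length = C·cosβ = 25.2982
L = (r1+r2)·wrap + 2·C·cosβ = 12·4.0274 + 2·25.2982 = 98.9254

L=98.925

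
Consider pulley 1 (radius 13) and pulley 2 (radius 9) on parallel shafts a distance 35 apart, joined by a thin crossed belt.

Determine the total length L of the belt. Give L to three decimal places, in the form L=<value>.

L=153.465

crossed belt: β = asin((r1+r2)/C) = asin(22/35) = 38.9448°
wrap1 = wrap2 = π + 2β = 257.8896°
tangent length = C·cosβ = 27.2213
L = (r1+r2)·wrap + 2·C·cosβ = 22·4.5010 + 2·27.2213 = 153.4651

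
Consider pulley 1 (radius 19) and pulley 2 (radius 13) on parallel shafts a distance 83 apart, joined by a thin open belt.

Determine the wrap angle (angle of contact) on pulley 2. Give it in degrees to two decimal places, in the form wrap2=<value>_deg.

open belt: β = asin((r2−r1)/C) = asin(-6/83) = -4.1455°
wrap1 = π − 2β = 188.2910°
wrap2 = π + 2β = 171.7090°

wrap2=171.71_deg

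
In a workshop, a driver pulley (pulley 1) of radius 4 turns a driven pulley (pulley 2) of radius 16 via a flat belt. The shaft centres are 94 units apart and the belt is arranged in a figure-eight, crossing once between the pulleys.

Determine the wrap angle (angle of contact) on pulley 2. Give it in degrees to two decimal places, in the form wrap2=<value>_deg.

wrap2=204.57_deg

crossed belt: β = asin((r1+r2)/C) = asin(20/94) = 12.2845°
wrap1 = wrap2 = π + 2β = 204.5690°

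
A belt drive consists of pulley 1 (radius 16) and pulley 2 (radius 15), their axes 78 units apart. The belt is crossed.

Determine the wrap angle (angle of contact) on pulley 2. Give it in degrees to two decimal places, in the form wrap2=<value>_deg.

crossed belt: β = asin((r1+r2)/C) = asin(31/78) = 23.4180°
wrap1 = wrap2 = π + 2β = 226.8360°

wrap2=226.84_deg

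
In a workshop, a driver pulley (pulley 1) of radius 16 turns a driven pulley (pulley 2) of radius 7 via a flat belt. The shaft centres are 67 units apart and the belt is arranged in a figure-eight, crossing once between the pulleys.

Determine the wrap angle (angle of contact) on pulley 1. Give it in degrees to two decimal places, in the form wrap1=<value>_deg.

wrap1=220.15_deg

crossed belt: β = asin((r1+r2)/C) = asin(23/67) = 20.0771°
wrap1 = wrap2 = π + 2β = 220.1541°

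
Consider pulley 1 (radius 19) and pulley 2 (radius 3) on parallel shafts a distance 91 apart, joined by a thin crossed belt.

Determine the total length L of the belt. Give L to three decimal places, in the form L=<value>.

crossed belt: β = asin((r1+r2)/C) = asin(22/91) = 13.9903°
wrap1 = wrap2 = π + 2β = 207.9807°
tangent length = C·cosβ = 88.3006
L = (r1+r2)·wrap + 2·C·cosβ = 22·3.6299 + 2·88.3006 = 256.4601

L=256.460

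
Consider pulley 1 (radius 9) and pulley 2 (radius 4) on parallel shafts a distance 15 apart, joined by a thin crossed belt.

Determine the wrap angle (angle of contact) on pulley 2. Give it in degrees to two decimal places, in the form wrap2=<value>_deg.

crossed belt: β = asin((r1+r2)/C) = asin(13/15) = 60.0736°
wrap1 = wrap2 = π + 2β = 300.1471°

wrap2=300.15_deg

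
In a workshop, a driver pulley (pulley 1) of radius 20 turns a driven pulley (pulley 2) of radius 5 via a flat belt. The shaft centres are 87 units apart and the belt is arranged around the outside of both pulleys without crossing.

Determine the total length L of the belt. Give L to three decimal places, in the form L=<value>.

L=255.132

open belt: β = asin((r2−r1)/C) = asin(-15/87) = -9.9282°
wrap1 = π − 2β = 199.8564°
wrap2 = π + 2β = 160.1436°
tangent length = C·cosβ = 85.6971
L = r1·wrap1 + r2·wrap2 + 2·C·cosβ = 20·3.4882 + 5·2.7950 + 2·85.6971 = 255.1325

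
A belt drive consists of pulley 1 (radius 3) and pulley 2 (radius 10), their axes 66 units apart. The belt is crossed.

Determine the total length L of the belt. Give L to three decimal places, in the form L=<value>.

L=175.410

crossed belt: β = asin((r1+r2)/C) = asin(13/66) = 11.3598°
wrap1 = wrap2 = π + 2β = 202.7196°
tangent length = C·cosβ = 64.7070
L = (r1+r2)·wrap + 2·C·cosβ = 13·3.5381 + 2·64.7070 = 175.4097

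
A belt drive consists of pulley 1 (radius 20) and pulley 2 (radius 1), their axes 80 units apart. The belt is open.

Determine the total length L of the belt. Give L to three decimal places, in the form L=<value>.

open belt: β = asin((r2−r1)/C) = asin(-19/80) = -13.7390°
wrap1 = π − 2β = 207.4781°
wrap2 = π + 2β = 152.5219°
tangent length = C·cosβ = 77.7110
L = r1·wrap1 + r2·wrap2 + 2·C·cosβ = 20·3.6212 + 1·2.6620 + 2·77.7110 = 230.5075

L=230.508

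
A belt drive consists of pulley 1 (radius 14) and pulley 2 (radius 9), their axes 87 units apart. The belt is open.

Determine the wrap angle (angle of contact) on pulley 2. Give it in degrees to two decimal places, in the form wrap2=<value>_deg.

open belt: β = asin((r2−r1)/C) = asin(-5/87) = -3.2947°
wrap1 = π − 2β = 186.5894°
wrap2 = π + 2β = 173.4106°

wrap2=173.41_deg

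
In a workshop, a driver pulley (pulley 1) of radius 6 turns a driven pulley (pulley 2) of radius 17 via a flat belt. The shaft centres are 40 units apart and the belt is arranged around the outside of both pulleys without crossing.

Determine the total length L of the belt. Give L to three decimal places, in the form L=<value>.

open belt: β = asin((r2−r1)/C) = asin(11/40) = 15.9620°
wrap1 = π − 2β = 148.0760°
wrap2 = π + 2β = 211.9240°
tangent length = C·cosβ = 38.4578
L = r1·wrap1 + r2·wrap2 + 2·C·cosβ = 6·2.5844 + 17·3.6988 + 2·38.4578 = 155.3011

L=155.301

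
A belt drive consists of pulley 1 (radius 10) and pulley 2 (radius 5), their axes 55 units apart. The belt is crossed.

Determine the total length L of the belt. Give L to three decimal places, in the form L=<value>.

crossed belt: β = asin((r1+r2)/C) = asin(15/55) = 15.8266°
wrap1 = wrap2 = π + 2β = 211.6532°
tangent length = C·cosβ = 52.9150
L = (r1+r2)·wrap + 2·C·cosβ = 15·3.6940 + 2·52.9150 = 161.2407

L=161.241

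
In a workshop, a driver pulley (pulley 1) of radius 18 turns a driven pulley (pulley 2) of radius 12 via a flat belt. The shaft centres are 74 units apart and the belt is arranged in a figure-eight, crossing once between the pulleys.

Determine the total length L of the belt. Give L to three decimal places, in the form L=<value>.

L=254.585

crossed belt: β = asin((r1+r2)/C) = asin(30/74) = 23.9165°
wrap1 = wrap2 = π + 2β = 227.8331°
tangent length = C·cosβ = 67.6461
L = (r1+r2)·wrap + 2·C·cosβ = 30·3.9764 + 2·67.6461 = 254.5854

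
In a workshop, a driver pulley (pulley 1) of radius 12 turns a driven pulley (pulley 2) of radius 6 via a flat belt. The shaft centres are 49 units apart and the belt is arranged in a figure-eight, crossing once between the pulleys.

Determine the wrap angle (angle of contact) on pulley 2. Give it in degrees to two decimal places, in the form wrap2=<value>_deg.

wrap2=223.10_deg

crossed belt: β = asin((r1+r2)/C) = asin(18/49) = 21.5521°
wrap1 = wrap2 = π + 2β = 223.1042°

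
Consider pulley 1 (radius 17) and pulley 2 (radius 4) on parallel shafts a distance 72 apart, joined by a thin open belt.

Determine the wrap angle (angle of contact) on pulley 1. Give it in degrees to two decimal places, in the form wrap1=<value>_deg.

wrap1=200.80_deg

open belt: β = asin((r2−r1)/C) = asin(-13/72) = -10.4021°
wrap1 = π − 2β = 200.8042°
wrap2 = π + 2β = 159.1958°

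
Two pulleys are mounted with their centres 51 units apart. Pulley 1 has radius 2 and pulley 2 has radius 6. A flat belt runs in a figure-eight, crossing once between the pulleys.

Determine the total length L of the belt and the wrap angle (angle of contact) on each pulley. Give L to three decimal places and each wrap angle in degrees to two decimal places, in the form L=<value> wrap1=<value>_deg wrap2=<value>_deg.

crossed belt: β = asin((r1+r2)/C) = asin(8/51) = 9.0248°
wrap1 = wrap2 = π + 2β = 198.0497°
tangent length = C·cosβ = 50.3686
L = (r1+r2)·wrap + 2·C·cosβ = 8·3.4566 + 2·50.3686 = 128.3902

L=128.390 wrap1=198.05_deg wrap2=198.05_deg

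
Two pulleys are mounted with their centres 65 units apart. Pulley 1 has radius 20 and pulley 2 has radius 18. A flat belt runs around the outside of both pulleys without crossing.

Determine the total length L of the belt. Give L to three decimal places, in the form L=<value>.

open belt: β = asin((r2−r1)/C) = asin(-2/65) = -1.7632°
wrap1 = π − 2β = 183.5265°
wrap2 = π + 2β = 176.4735°
tangent length = C·cosβ = 64.9692
L = r1·wrap1 + r2·wrap2 + 2·C·cosβ = 20·3.2031 + 18·3.0800 + 2·64.9692 = 249.4421

L=249.442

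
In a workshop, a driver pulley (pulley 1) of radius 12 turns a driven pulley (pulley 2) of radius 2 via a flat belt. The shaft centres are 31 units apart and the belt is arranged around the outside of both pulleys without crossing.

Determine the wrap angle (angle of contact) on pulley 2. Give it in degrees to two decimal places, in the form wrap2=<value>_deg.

open belt: β = asin((r2−r1)/C) = asin(-10/31) = -18.8191°
wrap1 = π − 2β = 217.6381°
wrap2 = π + 2β = 142.3619°

wrap2=142.36_deg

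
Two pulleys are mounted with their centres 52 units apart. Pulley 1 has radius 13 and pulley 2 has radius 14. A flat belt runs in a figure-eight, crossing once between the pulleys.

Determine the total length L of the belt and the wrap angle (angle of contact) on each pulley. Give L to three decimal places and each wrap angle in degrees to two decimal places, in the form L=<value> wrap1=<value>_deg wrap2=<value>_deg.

crossed belt: β = asin((r1+r2)/C) = asin(27/52) = 31.2807°
wrap1 = wrap2 = π + 2β = 242.5613°
tangent length = C·cosβ = 44.4410
L = (r1+r2)·wrap + 2·C·cosβ = 27·4.2335 + 2·44.4410 = 203.1863

L=203.186 wrap1=242.56_deg wrap2=242.56_deg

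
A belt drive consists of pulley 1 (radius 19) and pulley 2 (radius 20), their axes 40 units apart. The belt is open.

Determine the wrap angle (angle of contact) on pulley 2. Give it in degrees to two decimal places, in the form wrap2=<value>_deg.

open belt: β = asin((r2−r1)/C) = asin(1/40) = 1.4325°
wrap1 = π − 2β = 177.1349°
wrap2 = π + 2β = 182.8651°

wrap2=182.87_deg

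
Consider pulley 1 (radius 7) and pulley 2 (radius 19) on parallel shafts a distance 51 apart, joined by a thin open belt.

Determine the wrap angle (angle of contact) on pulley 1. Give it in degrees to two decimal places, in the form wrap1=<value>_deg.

open belt: β = asin((r2−r1)/C) = asin(12/51) = 13.6090°
wrap1 = π − 2β = 152.7821°
wrap2 = π + 2β = 207.2179°

wrap1=152.78_deg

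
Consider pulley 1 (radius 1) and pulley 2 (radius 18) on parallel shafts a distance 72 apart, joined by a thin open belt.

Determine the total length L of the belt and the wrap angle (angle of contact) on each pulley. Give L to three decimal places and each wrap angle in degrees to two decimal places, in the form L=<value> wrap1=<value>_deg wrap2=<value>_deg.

open belt: β = asin((r2−r1)/C) = asin(17/72) = 13.6571°
wrap1 = π − 2β = 152.6857°
wrap2 = π + 2β = 207.3143°
tangent length = C·cosβ = 69.9643
L = r1·wrap1 + r2·wrap2 + 2·C·cosβ = 1·2.6649 + 18·3.6183 + 2·69.9643 = 207.7231

L=207.723 wrap1=152.69_deg wrap2=207.31_deg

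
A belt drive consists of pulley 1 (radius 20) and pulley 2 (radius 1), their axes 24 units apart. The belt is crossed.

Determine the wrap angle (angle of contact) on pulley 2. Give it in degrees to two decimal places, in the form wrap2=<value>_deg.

crossed belt: β = asin((r1+r2)/C) = asin(21/24) = 61.0450°
wrap1 = wrap2 = π + 2β = 302.0900°

wrap2=302.09_deg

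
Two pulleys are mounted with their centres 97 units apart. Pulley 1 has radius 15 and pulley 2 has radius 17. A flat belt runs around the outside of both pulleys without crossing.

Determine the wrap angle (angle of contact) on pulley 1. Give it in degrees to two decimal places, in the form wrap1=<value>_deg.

wrap1=177.64_deg

open belt: β = asin((r2−r1)/C) = asin(2/97) = 1.1814°
wrap1 = π − 2β = 177.6371°
wrap2 = π + 2β = 182.3629°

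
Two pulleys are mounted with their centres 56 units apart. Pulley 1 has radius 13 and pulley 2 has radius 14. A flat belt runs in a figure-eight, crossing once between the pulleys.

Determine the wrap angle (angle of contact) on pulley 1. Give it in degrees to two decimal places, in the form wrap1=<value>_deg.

crossed belt: β = asin((r1+r2)/C) = asin(27/56) = 28.8254°
wrap1 = wrap2 = π + 2β = 237.6509°

wrap1=237.65_deg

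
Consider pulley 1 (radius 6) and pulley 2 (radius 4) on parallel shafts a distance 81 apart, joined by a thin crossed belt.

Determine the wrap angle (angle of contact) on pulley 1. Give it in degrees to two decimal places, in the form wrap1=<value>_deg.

wrap1=194.18_deg

crossed belt: β = asin((r1+r2)/C) = asin(10/81) = 7.0916°
wrap1 = wrap2 = π + 2β = 194.1833°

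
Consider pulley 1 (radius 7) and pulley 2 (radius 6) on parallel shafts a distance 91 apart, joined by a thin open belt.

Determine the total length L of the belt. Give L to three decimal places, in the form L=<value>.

open belt: β = asin((r2−r1)/C) = asin(-1/91) = -0.6296°
wrap1 = π − 2β = 181.2593°
wrap2 = π + 2β = 178.7407°
tangent length = C·cosβ = 90.9945
L = r1·wrap1 + r2·wrap2 + 2·C·cosβ = 7·3.1636 + 6·3.1196 + 2·90.9945 = 222.8517

L=222.852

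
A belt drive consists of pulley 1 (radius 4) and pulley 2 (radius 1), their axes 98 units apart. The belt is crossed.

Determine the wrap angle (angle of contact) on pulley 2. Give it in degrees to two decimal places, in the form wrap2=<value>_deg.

crossed belt: β = asin((r1+r2)/C) = asin(5/98) = 2.9245°
wrap1 = wrap2 = π + 2β = 185.8490°

wrap2=185.85_deg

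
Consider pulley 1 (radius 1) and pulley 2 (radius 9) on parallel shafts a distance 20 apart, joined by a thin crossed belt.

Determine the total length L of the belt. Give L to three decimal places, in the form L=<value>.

crossed belt: β = asin((r1+r2)/C) = asin(10/20) = 30.0000°
wrap1 = wrap2 = π + 2β = 240.0000°
tangent length = C·cosβ = 17.3205
L = (r1+r2)·wrap + 2·C·cosβ = 10·4.1888 + 2·17.3205 = 76.5289

L=76.529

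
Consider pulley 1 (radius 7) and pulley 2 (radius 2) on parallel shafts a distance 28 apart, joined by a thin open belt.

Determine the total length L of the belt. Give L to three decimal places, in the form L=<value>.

L=85.170

open belt: β = asin((r2−r1)/C) = asin(-5/28) = -10.2866°
wrap1 = π − 2β = 200.5731°
wrap2 = π + 2β = 159.4269°
tangent length = C·cosβ = 27.5500
L = r1·wrap1 + r2·wrap2 + 2·C·cosβ = 7·3.5007 + 2·2.7825 + 2·27.5500 = 85.1696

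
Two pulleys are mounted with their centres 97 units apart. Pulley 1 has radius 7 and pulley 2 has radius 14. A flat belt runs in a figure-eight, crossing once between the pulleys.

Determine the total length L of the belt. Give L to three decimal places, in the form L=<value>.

L=264.538

crossed belt: β = asin((r1+r2)/C) = asin(21/97) = 12.5032°
wrap1 = wrap2 = π + 2β = 205.0065°
tangent length = C·cosβ = 94.6995
L = (r1+r2)·wrap + 2·C·cosβ = 21·3.5780 + 2·94.6995 = 264.5378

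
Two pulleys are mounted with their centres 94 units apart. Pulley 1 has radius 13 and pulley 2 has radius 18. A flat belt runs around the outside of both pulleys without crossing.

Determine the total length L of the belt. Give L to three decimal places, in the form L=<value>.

L=285.655

open belt: β = asin((r2−r1)/C) = asin(5/94) = 3.0491°
wrap1 = π − 2β = 173.9018°
wrap2 = π + 2β = 186.0982°
tangent length = C·cosβ = 93.8669
L = r1·wrap1 + r2·wrap2 + 2·C·cosβ = 13·3.0352 + 18·3.2480 + 2·93.8669 = 285.6554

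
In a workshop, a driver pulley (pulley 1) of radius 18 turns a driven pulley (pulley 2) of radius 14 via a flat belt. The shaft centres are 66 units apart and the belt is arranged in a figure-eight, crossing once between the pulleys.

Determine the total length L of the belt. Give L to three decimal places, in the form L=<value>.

L=248.374

crossed belt: β = asin((r1+r2)/C) = asin(32/66) = 29.0025°
wrap1 = wrap2 = π + 2β = 238.0051°
tangent length = C·cosβ = 57.7235
L = (r1+r2)·wrap + 2·C·cosβ = 32·4.1540 + 2·57.7235 = 248.3741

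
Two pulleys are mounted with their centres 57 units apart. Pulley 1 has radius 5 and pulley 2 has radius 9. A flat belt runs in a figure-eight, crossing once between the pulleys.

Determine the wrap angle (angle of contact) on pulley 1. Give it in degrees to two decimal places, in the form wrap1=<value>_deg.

crossed belt: β = asin((r1+r2)/C) = asin(14/57) = 14.2181°
wrap1 = wrap2 = π + 2β = 208.4362°

wrap1=208.44_deg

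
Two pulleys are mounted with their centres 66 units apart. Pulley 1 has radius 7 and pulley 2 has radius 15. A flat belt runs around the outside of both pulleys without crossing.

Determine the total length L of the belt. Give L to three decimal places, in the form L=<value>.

L=202.086

open belt: β = asin((r2−r1)/C) = asin(8/66) = 6.9621°
wrap1 = π − 2β = 166.0759°
wrap2 = π + 2β = 193.9241°
tangent length = C·cosβ = 65.5134
L = r1·wrap1 + r2·wrap2 + 2·C·cosβ = 7·2.8986 + 15·3.3846 + 2·65.5134 = 202.0859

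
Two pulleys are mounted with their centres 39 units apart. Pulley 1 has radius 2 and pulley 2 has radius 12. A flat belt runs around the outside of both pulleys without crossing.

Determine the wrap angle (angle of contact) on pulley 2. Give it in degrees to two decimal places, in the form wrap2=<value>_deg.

wrap2=209.71_deg

open belt: β = asin((r2−r1)/C) = asin(10/39) = 14.8572°
wrap1 = π − 2β = 150.2857°
wrap2 = π + 2β = 209.7143°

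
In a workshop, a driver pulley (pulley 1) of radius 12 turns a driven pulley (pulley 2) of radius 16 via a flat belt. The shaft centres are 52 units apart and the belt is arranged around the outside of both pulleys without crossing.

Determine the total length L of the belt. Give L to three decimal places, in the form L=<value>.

L=192.272

open belt: β = asin((r2−r1)/C) = asin(4/52) = 4.4117°
wrap1 = π − 2β = 171.1765°
wrap2 = π + 2β = 188.8235°
tangent length = C·cosβ = 51.8459
L = r1·wrap1 + r2·wrap2 + 2·C·cosβ = 12·2.9876 + 16·3.2956 + 2·51.8459 = 192.2724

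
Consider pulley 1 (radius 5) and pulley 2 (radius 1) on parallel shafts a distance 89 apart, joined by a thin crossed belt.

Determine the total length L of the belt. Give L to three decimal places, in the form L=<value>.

L=197.254

crossed belt: β = asin((r1+r2)/C) = asin(6/89) = 3.8656°
wrap1 = wrap2 = π + 2β = 187.7311°
tangent length = C·cosβ = 88.7975
L = (r1+r2)·wrap + 2·C·cosβ = 6·3.2765 + 2·88.7975 = 197.2542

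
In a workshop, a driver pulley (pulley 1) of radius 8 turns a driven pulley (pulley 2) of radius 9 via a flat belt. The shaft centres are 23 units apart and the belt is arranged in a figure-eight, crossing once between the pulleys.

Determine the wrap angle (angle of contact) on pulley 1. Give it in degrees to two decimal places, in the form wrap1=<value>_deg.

wrap1=275.31_deg

crossed belt: β = asin((r1+r2)/C) = asin(17/23) = 47.6574°
wrap1 = wrap2 = π + 2β = 275.3148°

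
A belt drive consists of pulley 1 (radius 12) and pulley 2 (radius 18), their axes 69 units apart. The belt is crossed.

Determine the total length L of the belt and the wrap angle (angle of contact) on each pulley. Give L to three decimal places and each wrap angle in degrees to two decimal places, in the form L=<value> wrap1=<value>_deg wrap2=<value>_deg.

L=245.509 wrap1=231.54_deg wrap2=231.54_deg

crossed belt: β = asin((r1+r2)/C) = asin(30/69) = 25.7715°
wrap1 = wrap2 = π + 2β = 231.5429°
tangent length = C·cosβ = 62.1369
L = (r1+r2)·wrap + 2·C·cosβ = 30·4.0412 + 2·62.1369 = 245.5095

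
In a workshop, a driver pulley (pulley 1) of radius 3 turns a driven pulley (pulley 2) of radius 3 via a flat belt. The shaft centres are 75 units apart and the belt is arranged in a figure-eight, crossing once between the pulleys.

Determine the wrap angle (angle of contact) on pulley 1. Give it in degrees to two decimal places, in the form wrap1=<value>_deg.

crossed belt: β = asin((r1+r2)/C) = asin(6/75) = 4.5886°
wrap1 = wrap2 = π + 2β = 189.1771°

wrap1=189.18_deg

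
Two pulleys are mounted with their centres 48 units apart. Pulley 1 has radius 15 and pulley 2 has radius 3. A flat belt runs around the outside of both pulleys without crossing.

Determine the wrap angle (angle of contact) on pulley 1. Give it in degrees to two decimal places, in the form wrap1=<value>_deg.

wrap1=208.96_deg

open belt: β = asin((r2−r1)/C) = asin(-12/48) = -14.4775°
wrap1 = π − 2β = 208.9550°
wrap2 = π + 2β = 151.0450°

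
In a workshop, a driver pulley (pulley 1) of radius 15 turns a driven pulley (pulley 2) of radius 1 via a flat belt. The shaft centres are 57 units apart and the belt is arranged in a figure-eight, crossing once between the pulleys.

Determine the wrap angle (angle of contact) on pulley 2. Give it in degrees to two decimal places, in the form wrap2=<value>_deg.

wrap2=212.60_deg

crossed belt: β = asin((r1+r2)/C) = asin(16/57) = 16.3021°
wrap1 = wrap2 = π + 2β = 212.6042°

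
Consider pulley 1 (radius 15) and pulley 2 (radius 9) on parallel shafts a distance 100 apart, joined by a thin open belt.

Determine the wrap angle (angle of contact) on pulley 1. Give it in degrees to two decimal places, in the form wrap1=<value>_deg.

wrap1=186.88_deg

open belt: β = asin((r2−r1)/C) = asin(-6/100) = -3.4398°
wrap1 = π − 2β = 186.8796°
wrap2 = π + 2β = 173.1204°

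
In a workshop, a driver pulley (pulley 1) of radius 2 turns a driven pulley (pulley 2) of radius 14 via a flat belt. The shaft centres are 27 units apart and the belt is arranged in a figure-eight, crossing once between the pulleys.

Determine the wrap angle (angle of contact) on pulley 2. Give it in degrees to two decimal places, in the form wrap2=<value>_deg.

wrap2=252.68_deg

crossed belt: β = asin((r1+r2)/C) = asin(16/27) = 36.3412°
wrap1 = wrap2 = π + 2β = 252.6824°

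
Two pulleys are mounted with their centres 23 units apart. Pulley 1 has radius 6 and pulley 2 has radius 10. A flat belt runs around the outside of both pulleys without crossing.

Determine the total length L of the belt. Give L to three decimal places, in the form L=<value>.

open belt: β = asin((r2−r1)/C) = asin(4/23) = 10.0154°
wrap1 = π − 2β = 159.9692°
wrap2 = π + 2β = 200.0308°
tangent length = C·cosβ = 22.6495
L = r1·wrap1 + r2·wrap2 + 2·C·cosβ = 6·2.7920 + 10·3.4912 + 2·22.6495 = 96.9629

L=96.963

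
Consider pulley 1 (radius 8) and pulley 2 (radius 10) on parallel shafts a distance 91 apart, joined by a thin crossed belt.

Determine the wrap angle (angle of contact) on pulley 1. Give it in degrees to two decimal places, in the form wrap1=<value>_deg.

wrap1=202.82_deg

crossed belt: β = asin((r1+r2)/C) = asin(18/91) = 11.4085°
wrap1 = wrap2 = π + 2β = 202.8169°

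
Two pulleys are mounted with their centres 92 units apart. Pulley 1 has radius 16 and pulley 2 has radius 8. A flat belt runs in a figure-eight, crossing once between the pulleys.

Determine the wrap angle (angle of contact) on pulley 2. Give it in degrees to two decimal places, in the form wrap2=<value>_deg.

wrap2=210.24_deg

crossed belt: β = asin((r1+r2)/C) = asin(24/92) = 15.1217°
wrap1 = wrap2 = π + 2β = 210.2433°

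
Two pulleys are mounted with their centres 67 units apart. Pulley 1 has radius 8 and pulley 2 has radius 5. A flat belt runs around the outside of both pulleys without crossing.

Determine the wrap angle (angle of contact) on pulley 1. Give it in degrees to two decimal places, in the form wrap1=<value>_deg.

wrap1=185.13_deg

open belt: β = asin((r2−r1)/C) = asin(-3/67) = -2.5663°
wrap1 = π − 2β = 185.1327°
wrap2 = π + 2β = 174.8673°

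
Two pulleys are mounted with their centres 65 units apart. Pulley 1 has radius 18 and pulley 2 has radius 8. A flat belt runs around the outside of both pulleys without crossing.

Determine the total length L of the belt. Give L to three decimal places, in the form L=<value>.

L=213.223

open belt: β = asin((r2−r1)/C) = asin(-10/65) = -8.8499°
wrap1 = π − 2β = 197.6998°
wrap2 = π + 2β = 162.3002°
tangent length = C·cosβ = 64.2262
L = r1·wrap1 + r2·wrap2 + 2·C·cosβ = 18·3.4505 + 8·2.8327 + 2·64.2262 = 213.2229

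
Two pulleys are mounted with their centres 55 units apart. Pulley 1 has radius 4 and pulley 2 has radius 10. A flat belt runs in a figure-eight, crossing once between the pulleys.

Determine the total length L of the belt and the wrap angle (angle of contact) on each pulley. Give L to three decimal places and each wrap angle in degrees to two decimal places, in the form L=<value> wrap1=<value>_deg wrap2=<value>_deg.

crossed belt: β = asin((r1+r2)/C) = asin(14/55) = 14.7467°
wrap1 = wrap2 = π + 2β = 209.4933°
tangent length = C·cosβ = 53.1883
L = (r1+r2)·wrap + 2·C·cosβ = 14·3.6563 + 2·53.1883 = 157.5656

L=157.566 wrap1=209.49_deg wrap2=209.49_deg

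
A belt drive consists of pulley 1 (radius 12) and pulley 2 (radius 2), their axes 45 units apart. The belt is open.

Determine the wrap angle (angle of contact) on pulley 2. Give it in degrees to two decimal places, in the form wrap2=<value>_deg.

wrap2=154.32_deg

open belt: β = asin((r2−r1)/C) = asin(-10/45) = -12.8396°
wrap1 = π − 2β = 205.6792°
wrap2 = π + 2β = 154.3208°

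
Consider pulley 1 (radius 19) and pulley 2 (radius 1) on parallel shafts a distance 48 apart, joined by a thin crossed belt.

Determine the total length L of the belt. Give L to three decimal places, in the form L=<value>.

L=167.293

crossed belt: β = asin((r1+r2)/C) = asin(20/48) = 24.6243°
wrap1 = wrap2 = π + 2β = 229.2486°
tangent length = C·cosβ = 43.6348
L = (r1+r2)·wrap + 2·C·cosβ = 20·4.0011 + 2·43.6348 = 167.2926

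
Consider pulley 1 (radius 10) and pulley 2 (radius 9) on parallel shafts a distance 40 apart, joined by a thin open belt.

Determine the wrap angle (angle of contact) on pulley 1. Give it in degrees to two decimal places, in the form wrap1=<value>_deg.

wrap1=182.87_deg

open belt: β = asin((r2−r1)/C) = asin(-1/40) = -1.4325°
wrap1 = π − 2β = 182.8651°
wrap2 = π + 2β = 177.1349°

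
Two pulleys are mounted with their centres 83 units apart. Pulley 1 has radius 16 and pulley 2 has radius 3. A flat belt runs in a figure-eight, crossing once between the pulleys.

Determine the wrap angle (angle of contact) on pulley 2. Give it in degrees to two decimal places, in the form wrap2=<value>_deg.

wrap2=206.47_deg

crossed belt: β = asin((r1+r2)/C) = asin(19/83) = 13.2332°
wrap1 = wrap2 = π + 2β = 206.4665°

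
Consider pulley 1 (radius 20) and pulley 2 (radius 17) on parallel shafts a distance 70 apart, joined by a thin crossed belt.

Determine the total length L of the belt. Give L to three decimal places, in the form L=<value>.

crossed belt: β = asin((r1+r2)/C) = asin(37/70) = 31.9090°
wrap1 = wrap2 = π + 2β = 243.8180°
tangent length = C·cosβ = 59.4222
L = (r1+r2)·wrap + 2·C·cosβ = 37·4.2554 + 2·59.4222 = 276.2952

L=276.295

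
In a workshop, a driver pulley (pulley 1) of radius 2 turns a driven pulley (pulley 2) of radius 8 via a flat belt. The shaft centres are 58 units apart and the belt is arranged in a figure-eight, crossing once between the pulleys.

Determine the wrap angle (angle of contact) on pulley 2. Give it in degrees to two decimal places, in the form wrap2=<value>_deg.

wrap2=199.86_deg

crossed belt: β = asin((r1+r2)/C) = asin(10/58) = 9.9282°
wrap1 = wrap2 = π + 2β = 199.8564°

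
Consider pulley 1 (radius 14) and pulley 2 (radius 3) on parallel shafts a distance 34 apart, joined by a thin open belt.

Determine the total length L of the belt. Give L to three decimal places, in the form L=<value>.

L=124.998

open belt: β = asin((r2−r1)/C) = asin(-11/34) = -18.8765°
wrap1 = π − 2β = 217.7530°
wrap2 = π + 2β = 142.2470°
tangent length = C·cosβ = 32.1714
L = r1·wrap1 + r2·wrap2 + 2·C·cosβ = 14·3.8005 + 3·2.4827 + 2·32.1714 = 124.9980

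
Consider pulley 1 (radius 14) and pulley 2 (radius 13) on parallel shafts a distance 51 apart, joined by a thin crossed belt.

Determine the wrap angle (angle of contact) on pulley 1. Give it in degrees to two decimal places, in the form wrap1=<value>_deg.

wrap1=243.93_deg

crossed belt: β = asin((r1+r2)/C) = asin(27/51) = 31.9657°
wrap1 = wrap2 = π + 2β = 243.9314°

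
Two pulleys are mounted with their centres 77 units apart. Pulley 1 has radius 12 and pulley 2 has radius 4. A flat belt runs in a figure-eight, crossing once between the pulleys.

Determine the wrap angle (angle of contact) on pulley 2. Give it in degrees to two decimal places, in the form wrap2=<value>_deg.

crossed belt: β = asin((r1+r2)/C) = asin(16/77) = 11.9930°
wrap1 = wrap2 = π + 2β = 203.9860°

wrap2=203.99_deg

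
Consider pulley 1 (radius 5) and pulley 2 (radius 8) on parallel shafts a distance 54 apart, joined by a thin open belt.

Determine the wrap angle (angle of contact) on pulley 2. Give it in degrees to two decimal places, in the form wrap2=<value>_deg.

open belt: β = asin((r2−r1)/C) = asin(3/54) = 3.1847°
wrap1 = π − 2β = 173.6305°
wrap2 = π + 2β = 186.3695°

wrap2=186.37_deg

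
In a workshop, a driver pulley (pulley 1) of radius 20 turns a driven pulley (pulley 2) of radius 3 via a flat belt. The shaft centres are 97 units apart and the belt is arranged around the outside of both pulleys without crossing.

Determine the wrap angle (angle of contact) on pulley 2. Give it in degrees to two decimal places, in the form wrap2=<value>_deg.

wrap2=159.81_deg

open belt: β = asin((r2−r1)/C) = asin(-17/97) = -10.0937°
wrap1 = π − 2β = 200.1873°
wrap2 = π + 2β = 159.8127°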